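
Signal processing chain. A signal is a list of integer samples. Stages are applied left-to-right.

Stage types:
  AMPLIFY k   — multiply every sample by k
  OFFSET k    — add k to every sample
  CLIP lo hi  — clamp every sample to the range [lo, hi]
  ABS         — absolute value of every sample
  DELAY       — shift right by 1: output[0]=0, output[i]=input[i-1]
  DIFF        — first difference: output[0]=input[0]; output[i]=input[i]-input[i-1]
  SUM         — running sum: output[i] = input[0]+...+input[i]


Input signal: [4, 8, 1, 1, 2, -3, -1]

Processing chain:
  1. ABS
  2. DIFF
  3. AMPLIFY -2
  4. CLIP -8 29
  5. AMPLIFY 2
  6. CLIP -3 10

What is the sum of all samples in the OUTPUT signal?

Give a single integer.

Input: [4, 8, 1, 1, 2, -3, -1]
Stage 1 (ABS): |4|=4, |8|=8, |1|=1, |1|=1, |2|=2, |-3|=3, |-1|=1 -> [4, 8, 1, 1, 2, 3, 1]
Stage 2 (DIFF): s[0]=4, 8-4=4, 1-8=-7, 1-1=0, 2-1=1, 3-2=1, 1-3=-2 -> [4, 4, -7, 0, 1, 1, -2]
Stage 3 (AMPLIFY -2): 4*-2=-8, 4*-2=-8, -7*-2=14, 0*-2=0, 1*-2=-2, 1*-2=-2, -2*-2=4 -> [-8, -8, 14, 0, -2, -2, 4]
Stage 4 (CLIP -8 29): clip(-8,-8,29)=-8, clip(-8,-8,29)=-8, clip(14,-8,29)=14, clip(0,-8,29)=0, clip(-2,-8,29)=-2, clip(-2,-8,29)=-2, clip(4,-8,29)=4 -> [-8, -8, 14, 0, -2, -2, 4]
Stage 5 (AMPLIFY 2): -8*2=-16, -8*2=-16, 14*2=28, 0*2=0, -2*2=-4, -2*2=-4, 4*2=8 -> [-16, -16, 28, 0, -4, -4, 8]
Stage 6 (CLIP -3 10): clip(-16,-3,10)=-3, clip(-16,-3,10)=-3, clip(28,-3,10)=10, clip(0,-3,10)=0, clip(-4,-3,10)=-3, clip(-4,-3,10)=-3, clip(8,-3,10)=8 -> [-3, -3, 10, 0, -3, -3, 8]
Output sum: 6

Answer: 6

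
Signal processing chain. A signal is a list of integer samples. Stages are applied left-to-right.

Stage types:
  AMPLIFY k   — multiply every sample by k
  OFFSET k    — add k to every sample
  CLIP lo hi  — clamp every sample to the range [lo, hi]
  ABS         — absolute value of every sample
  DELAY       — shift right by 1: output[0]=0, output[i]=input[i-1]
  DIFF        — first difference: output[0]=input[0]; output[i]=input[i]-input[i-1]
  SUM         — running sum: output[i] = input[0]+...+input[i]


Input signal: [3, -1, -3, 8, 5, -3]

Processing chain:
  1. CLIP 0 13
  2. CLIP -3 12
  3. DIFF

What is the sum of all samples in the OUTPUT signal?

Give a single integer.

Answer: 0

Derivation:
Input: [3, -1, -3, 8, 5, -3]
Stage 1 (CLIP 0 13): clip(3,0,13)=3, clip(-1,0,13)=0, clip(-3,0,13)=0, clip(8,0,13)=8, clip(5,0,13)=5, clip(-3,0,13)=0 -> [3, 0, 0, 8, 5, 0]
Stage 2 (CLIP -3 12): clip(3,-3,12)=3, clip(0,-3,12)=0, clip(0,-3,12)=0, clip(8,-3,12)=8, clip(5,-3,12)=5, clip(0,-3,12)=0 -> [3, 0, 0, 8, 5, 0]
Stage 3 (DIFF): s[0]=3, 0-3=-3, 0-0=0, 8-0=8, 5-8=-3, 0-5=-5 -> [3, -3, 0, 8, -3, -5]
Output sum: 0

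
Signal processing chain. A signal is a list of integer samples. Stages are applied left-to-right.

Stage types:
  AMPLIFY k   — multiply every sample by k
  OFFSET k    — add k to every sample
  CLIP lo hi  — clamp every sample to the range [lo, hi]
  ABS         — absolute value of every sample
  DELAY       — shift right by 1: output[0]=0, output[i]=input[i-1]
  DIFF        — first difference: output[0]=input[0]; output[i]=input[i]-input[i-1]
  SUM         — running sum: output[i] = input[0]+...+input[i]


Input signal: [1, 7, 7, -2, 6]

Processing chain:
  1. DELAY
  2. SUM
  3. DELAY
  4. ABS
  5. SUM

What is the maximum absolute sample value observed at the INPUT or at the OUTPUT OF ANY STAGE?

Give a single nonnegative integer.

Input: [1, 7, 7, -2, 6] (max |s|=7)
Stage 1 (DELAY): [0, 1, 7, 7, -2] = [0, 1, 7, 7, -2] -> [0, 1, 7, 7, -2] (max |s|=7)
Stage 2 (SUM): sum[0..0]=0, sum[0..1]=1, sum[0..2]=8, sum[0..3]=15, sum[0..4]=13 -> [0, 1, 8, 15, 13] (max |s|=15)
Stage 3 (DELAY): [0, 0, 1, 8, 15] = [0, 0, 1, 8, 15] -> [0, 0, 1, 8, 15] (max |s|=15)
Stage 4 (ABS): |0|=0, |0|=0, |1|=1, |8|=8, |15|=15 -> [0, 0, 1, 8, 15] (max |s|=15)
Stage 5 (SUM): sum[0..0]=0, sum[0..1]=0, sum[0..2]=1, sum[0..3]=9, sum[0..4]=24 -> [0, 0, 1, 9, 24] (max |s|=24)
Overall max amplitude: 24

Answer: 24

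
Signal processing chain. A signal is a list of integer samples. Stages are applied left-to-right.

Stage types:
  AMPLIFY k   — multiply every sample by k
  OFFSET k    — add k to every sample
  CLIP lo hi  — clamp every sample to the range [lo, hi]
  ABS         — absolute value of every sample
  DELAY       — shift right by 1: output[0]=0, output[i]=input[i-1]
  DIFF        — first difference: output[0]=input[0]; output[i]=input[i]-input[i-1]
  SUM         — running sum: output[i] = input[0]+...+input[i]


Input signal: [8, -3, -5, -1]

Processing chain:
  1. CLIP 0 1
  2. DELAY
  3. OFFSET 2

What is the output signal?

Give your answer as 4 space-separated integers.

Input: [8, -3, -5, -1]
Stage 1 (CLIP 0 1): clip(8,0,1)=1, clip(-3,0,1)=0, clip(-5,0,1)=0, clip(-1,0,1)=0 -> [1, 0, 0, 0]
Stage 2 (DELAY): [0, 1, 0, 0] = [0, 1, 0, 0] -> [0, 1, 0, 0]
Stage 3 (OFFSET 2): 0+2=2, 1+2=3, 0+2=2, 0+2=2 -> [2, 3, 2, 2]

Answer: 2 3 2 2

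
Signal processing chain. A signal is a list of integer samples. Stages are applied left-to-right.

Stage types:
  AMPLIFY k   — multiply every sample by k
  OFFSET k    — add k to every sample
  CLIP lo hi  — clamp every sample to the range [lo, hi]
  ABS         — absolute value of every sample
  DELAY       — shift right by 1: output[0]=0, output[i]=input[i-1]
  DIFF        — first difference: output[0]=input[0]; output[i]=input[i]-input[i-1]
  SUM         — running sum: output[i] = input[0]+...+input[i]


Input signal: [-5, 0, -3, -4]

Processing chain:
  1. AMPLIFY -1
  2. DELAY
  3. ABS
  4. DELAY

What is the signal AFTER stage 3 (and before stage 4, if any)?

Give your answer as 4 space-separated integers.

Answer: 0 5 0 3

Derivation:
Input: [-5, 0, -3, -4]
Stage 1 (AMPLIFY -1): -5*-1=5, 0*-1=0, -3*-1=3, -4*-1=4 -> [5, 0, 3, 4]
Stage 2 (DELAY): [0, 5, 0, 3] = [0, 5, 0, 3] -> [0, 5, 0, 3]
Stage 3 (ABS): |0|=0, |5|=5, |0|=0, |3|=3 -> [0, 5, 0, 3]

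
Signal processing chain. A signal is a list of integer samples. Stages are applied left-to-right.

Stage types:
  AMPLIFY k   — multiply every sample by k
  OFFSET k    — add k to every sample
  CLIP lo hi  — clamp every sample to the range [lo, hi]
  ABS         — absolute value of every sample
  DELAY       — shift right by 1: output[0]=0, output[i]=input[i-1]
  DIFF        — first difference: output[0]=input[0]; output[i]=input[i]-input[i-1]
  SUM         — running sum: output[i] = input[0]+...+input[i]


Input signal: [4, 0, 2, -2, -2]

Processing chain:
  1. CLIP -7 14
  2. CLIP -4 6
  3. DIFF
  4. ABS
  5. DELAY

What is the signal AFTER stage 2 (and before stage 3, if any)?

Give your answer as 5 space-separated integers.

Answer: 4 0 2 -2 -2

Derivation:
Input: [4, 0, 2, -2, -2]
Stage 1 (CLIP -7 14): clip(4,-7,14)=4, clip(0,-7,14)=0, clip(2,-7,14)=2, clip(-2,-7,14)=-2, clip(-2,-7,14)=-2 -> [4, 0, 2, -2, -2]
Stage 2 (CLIP -4 6): clip(4,-4,6)=4, clip(0,-4,6)=0, clip(2,-4,6)=2, clip(-2,-4,6)=-2, clip(-2,-4,6)=-2 -> [4, 0, 2, -2, -2]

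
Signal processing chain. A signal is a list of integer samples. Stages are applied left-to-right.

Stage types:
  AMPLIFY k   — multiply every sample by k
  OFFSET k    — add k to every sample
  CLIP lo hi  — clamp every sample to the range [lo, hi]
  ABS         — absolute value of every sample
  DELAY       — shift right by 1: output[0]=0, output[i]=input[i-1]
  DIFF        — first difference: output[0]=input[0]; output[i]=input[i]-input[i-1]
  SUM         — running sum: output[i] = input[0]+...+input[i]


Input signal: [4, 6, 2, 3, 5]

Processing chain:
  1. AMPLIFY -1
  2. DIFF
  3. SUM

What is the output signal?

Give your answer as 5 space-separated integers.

Answer: -4 -6 -2 -3 -5

Derivation:
Input: [4, 6, 2, 3, 5]
Stage 1 (AMPLIFY -1): 4*-1=-4, 6*-1=-6, 2*-1=-2, 3*-1=-3, 5*-1=-5 -> [-4, -6, -2, -3, -5]
Stage 2 (DIFF): s[0]=-4, -6--4=-2, -2--6=4, -3--2=-1, -5--3=-2 -> [-4, -2, 4, -1, -2]
Stage 3 (SUM): sum[0..0]=-4, sum[0..1]=-6, sum[0..2]=-2, sum[0..3]=-3, sum[0..4]=-5 -> [-4, -6, -2, -3, -5]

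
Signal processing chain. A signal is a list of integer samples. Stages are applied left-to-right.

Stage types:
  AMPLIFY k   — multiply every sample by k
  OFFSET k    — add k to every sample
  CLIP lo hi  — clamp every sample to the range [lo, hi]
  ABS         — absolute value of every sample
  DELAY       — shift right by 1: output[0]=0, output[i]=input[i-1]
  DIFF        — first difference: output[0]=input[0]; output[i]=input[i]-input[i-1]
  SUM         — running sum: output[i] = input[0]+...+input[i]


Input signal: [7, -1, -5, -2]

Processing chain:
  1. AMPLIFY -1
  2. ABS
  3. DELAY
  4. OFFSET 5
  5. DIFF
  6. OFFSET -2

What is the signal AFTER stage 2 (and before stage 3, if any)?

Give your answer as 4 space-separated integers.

Answer: 7 1 5 2

Derivation:
Input: [7, -1, -5, -2]
Stage 1 (AMPLIFY -1): 7*-1=-7, -1*-1=1, -5*-1=5, -2*-1=2 -> [-7, 1, 5, 2]
Stage 2 (ABS): |-7|=7, |1|=1, |5|=5, |2|=2 -> [7, 1, 5, 2]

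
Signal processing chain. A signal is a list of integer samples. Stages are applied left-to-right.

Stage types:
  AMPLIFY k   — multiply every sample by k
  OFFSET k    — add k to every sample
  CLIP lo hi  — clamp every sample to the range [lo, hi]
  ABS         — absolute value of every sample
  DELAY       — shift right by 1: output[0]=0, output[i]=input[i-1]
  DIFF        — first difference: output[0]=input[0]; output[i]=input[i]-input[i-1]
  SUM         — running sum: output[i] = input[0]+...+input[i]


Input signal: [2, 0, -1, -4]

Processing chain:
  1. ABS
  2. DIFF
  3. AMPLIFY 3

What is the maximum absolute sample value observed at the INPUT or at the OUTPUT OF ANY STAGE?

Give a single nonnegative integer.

Input: [2, 0, -1, -4] (max |s|=4)
Stage 1 (ABS): |2|=2, |0|=0, |-1|=1, |-4|=4 -> [2, 0, 1, 4] (max |s|=4)
Stage 2 (DIFF): s[0]=2, 0-2=-2, 1-0=1, 4-1=3 -> [2, -2, 1, 3] (max |s|=3)
Stage 3 (AMPLIFY 3): 2*3=6, -2*3=-6, 1*3=3, 3*3=9 -> [6, -6, 3, 9] (max |s|=9)
Overall max amplitude: 9

Answer: 9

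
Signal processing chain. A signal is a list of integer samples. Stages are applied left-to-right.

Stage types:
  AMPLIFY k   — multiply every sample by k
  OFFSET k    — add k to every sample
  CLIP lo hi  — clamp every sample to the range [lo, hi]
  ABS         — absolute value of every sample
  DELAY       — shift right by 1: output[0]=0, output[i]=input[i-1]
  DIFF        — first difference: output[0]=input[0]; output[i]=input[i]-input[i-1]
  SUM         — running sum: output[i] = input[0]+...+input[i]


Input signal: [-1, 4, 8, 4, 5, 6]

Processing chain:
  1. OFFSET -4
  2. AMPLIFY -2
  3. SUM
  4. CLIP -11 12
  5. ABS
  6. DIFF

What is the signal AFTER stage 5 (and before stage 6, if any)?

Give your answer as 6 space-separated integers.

Answer: 10 10 2 2 0 4

Derivation:
Input: [-1, 4, 8, 4, 5, 6]
Stage 1 (OFFSET -4): -1+-4=-5, 4+-4=0, 8+-4=4, 4+-4=0, 5+-4=1, 6+-4=2 -> [-5, 0, 4, 0, 1, 2]
Stage 2 (AMPLIFY -2): -5*-2=10, 0*-2=0, 4*-2=-8, 0*-2=0, 1*-2=-2, 2*-2=-4 -> [10, 0, -8, 0, -2, -4]
Stage 3 (SUM): sum[0..0]=10, sum[0..1]=10, sum[0..2]=2, sum[0..3]=2, sum[0..4]=0, sum[0..5]=-4 -> [10, 10, 2, 2, 0, -4]
Stage 4 (CLIP -11 12): clip(10,-11,12)=10, clip(10,-11,12)=10, clip(2,-11,12)=2, clip(2,-11,12)=2, clip(0,-11,12)=0, clip(-4,-11,12)=-4 -> [10, 10, 2, 2, 0, -4]
Stage 5 (ABS): |10|=10, |10|=10, |2|=2, |2|=2, |0|=0, |-4|=4 -> [10, 10, 2, 2, 0, 4]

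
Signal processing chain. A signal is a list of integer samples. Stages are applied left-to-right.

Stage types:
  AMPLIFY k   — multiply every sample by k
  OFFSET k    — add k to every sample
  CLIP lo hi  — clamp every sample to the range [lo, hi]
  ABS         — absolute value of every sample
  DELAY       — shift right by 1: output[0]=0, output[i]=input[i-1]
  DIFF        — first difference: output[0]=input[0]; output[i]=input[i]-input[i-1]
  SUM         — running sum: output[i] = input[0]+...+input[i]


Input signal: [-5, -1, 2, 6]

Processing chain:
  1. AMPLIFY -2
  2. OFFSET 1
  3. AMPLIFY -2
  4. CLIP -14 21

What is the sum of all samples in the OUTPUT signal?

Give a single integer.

Input: [-5, -1, 2, 6]
Stage 1 (AMPLIFY -2): -5*-2=10, -1*-2=2, 2*-2=-4, 6*-2=-12 -> [10, 2, -4, -12]
Stage 2 (OFFSET 1): 10+1=11, 2+1=3, -4+1=-3, -12+1=-11 -> [11, 3, -3, -11]
Stage 3 (AMPLIFY -2): 11*-2=-22, 3*-2=-6, -3*-2=6, -11*-2=22 -> [-22, -6, 6, 22]
Stage 4 (CLIP -14 21): clip(-22,-14,21)=-14, clip(-6,-14,21)=-6, clip(6,-14,21)=6, clip(22,-14,21)=21 -> [-14, -6, 6, 21]
Output sum: 7

Answer: 7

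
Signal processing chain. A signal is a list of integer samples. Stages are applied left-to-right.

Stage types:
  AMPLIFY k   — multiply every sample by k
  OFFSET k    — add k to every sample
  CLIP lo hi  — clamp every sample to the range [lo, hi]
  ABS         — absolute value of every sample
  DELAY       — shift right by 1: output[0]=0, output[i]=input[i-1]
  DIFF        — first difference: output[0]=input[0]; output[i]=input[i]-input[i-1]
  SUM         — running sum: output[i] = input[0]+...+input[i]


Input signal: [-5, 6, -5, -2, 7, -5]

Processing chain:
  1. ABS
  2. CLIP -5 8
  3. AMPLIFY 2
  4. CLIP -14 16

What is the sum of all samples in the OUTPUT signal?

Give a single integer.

Input: [-5, 6, -5, -2, 7, -5]
Stage 1 (ABS): |-5|=5, |6|=6, |-5|=5, |-2|=2, |7|=7, |-5|=5 -> [5, 6, 5, 2, 7, 5]
Stage 2 (CLIP -5 8): clip(5,-5,8)=5, clip(6,-5,8)=6, clip(5,-5,8)=5, clip(2,-5,8)=2, clip(7,-5,8)=7, clip(5,-5,8)=5 -> [5, 6, 5, 2, 7, 5]
Stage 3 (AMPLIFY 2): 5*2=10, 6*2=12, 5*2=10, 2*2=4, 7*2=14, 5*2=10 -> [10, 12, 10, 4, 14, 10]
Stage 4 (CLIP -14 16): clip(10,-14,16)=10, clip(12,-14,16)=12, clip(10,-14,16)=10, clip(4,-14,16)=4, clip(14,-14,16)=14, clip(10,-14,16)=10 -> [10, 12, 10, 4, 14, 10]
Output sum: 60

Answer: 60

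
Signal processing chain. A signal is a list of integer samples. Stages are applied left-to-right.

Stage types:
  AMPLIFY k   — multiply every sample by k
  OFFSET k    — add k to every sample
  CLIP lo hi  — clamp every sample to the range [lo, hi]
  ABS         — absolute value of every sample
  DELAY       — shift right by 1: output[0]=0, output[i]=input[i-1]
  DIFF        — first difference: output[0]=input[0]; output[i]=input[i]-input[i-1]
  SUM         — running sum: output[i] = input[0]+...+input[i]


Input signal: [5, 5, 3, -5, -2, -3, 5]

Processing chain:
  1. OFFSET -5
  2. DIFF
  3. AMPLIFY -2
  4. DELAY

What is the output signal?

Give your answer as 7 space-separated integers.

Input: [5, 5, 3, -5, -2, -3, 5]
Stage 1 (OFFSET -5): 5+-5=0, 5+-5=0, 3+-5=-2, -5+-5=-10, -2+-5=-7, -3+-5=-8, 5+-5=0 -> [0, 0, -2, -10, -7, -8, 0]
Stage 2 (DIFF): s[0]=0, 0-0=0, -2-0=-2, -10--2=-8, -7--10=3, -8--7=-1, 0--8=8 -> [0, 0, -2, -8, 3, -1, 8]
Stage 3 (AMPLIFY -2): 0*-2=0, 0*-2=0, -2*-2=4, -8*-2=16, 3*-2=-6, -1*-2=2, 8*-2=-16 -> [0, 0, 4, 16, -6, 2, -16]
Stage 4 (DELAY): [0, 0, 0, 4, 16, -6, 2] = [0, 0, 0, 4, 16, -6, 2] -> [0, 0, 0, 4, 16, -6, 2]

Answer: 0 0 0 4 16 -6 2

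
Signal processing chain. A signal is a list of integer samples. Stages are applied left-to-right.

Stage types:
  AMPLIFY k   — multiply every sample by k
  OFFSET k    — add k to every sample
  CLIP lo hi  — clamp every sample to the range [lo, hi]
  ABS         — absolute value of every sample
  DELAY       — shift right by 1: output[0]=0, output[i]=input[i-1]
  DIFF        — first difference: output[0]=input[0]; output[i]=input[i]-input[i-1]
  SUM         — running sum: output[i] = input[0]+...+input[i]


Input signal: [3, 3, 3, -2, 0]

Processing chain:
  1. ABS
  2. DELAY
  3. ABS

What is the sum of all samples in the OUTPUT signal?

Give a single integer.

Answer: 11

Derivation:
Input: [3, 3, 3, -2, 0]
Stage 1 (ABS): |3|=3, |3|=3, |3|=3, |-2|=2, |0|=0 -> [3, 3, 3, 2, 0]
Stage 2 (DELAY): [0, 3, 3, 3, 2] = [0, 3, 3, 3, 2] -> [0, 3, 3, 3, 2]
Stage 3 (ABS): |0|=0, |3|=3, |3|=3, |3|=3, |2|=2 -> [0, 3, 3, 3, 2]
Output sum: 11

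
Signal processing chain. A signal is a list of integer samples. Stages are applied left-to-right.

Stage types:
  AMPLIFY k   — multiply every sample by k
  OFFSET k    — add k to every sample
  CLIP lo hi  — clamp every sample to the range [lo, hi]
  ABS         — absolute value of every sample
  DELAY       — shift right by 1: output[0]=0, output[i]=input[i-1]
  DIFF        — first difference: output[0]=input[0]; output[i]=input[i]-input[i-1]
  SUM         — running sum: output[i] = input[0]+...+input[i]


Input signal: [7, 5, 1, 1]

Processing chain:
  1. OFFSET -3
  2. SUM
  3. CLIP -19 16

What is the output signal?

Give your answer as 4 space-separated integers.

Answer: 4 6 4 2

Derivation:
Input: [7, 5, 1, 1]
Stage 1 (OFFSET -3): 7+-3=4, 5+-3=2, 1+-3=-2, 1+-3=-2 -> [4, 2, -2, -2]
Stage 2 (SUM): sum[0..0]=4, sum[0..1]=6, sum[0..2]=4, sum[0..3]=2 -> [4, 6, 4, 2]
Stage 3 (CLIP -19 16): clip(4,-19,16)=4, clip(6,-19,16)=6, clip(4,-19,16)=4, clip(2,-19,16)=2 -> [4, 6, 4, 2]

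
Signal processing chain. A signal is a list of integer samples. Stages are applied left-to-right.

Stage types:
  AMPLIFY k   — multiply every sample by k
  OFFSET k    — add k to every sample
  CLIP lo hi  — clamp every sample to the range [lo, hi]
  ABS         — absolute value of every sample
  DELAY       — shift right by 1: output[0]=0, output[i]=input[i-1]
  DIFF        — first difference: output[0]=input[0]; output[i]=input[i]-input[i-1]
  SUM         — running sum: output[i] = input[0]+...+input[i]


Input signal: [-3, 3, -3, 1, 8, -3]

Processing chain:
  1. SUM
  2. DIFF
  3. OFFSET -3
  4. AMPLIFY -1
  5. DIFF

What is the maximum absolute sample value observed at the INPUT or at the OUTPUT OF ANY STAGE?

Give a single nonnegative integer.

Answer: 11

Derivation:
Input: [-3, 3, -3, 1, 8, -3] (max |s|=8)
Stage 1 (SUM): sum[0..0]=-3, sum[0..1]=0, sum[0..2]=-3, sum[0..3]=-2, sum[0..4]=6, sum[0..5]=3 -> [-3, 0, -3, -2, 6, 3] (max |s|=6)
Stage 2 (DIFF): s[0]=-3, 0--3=3, -3-0=-3, -2--3=1, 6--2=8, 3-6=-3 -> [-3, 3, -3, 1, 8, -3] (max |s|=8)
Stage 3 (OFFSET -3): -3+-3=-6, 3+-3=0, -3+-3=-6, 1+-3=-2, 8+-3=5, -3+-3=-6 -> [-6, 0, -6, -2, 5, -6] (max |s|=6)
Stage 4 (AMPLIFY -1): -6*-1=6, 0*-1=0, -6*-1=6, -2*-1=2, 5*-1=-5, -6*-1=6 -> [6, 0, 6, 2, -5, 6] (max |s|=6)
Stage 5 (DIFF): s[0]=6, 0-6=-6, 6-0=6, 2-6=-4, -5-2=-7, 6--5=11 -> [6, -6, 6, -4, -7, 11] (max |s|=11)
Overall max amplitude: 11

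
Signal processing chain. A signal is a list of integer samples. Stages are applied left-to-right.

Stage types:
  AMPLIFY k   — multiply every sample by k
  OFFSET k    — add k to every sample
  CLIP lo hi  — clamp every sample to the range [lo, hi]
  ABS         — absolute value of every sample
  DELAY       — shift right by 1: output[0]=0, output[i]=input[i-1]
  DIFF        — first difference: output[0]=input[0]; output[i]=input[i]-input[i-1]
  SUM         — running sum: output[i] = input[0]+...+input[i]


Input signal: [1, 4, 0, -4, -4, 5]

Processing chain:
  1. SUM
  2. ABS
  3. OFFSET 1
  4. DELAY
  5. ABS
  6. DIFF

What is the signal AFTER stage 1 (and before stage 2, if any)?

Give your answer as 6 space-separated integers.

Answer: 1 5 5 1 -3 2

Derivation:
Input: [1, 4, 0, -4, -4, 5]
Stage 1 (SUM): sum[0..0]=1, sum[0..1]=5, sum[0..2]=5, sum[0..3]=1, sum[0..4]=-3, sum[0..5]=2 -> [1, 5, 5, 1, -3, 2]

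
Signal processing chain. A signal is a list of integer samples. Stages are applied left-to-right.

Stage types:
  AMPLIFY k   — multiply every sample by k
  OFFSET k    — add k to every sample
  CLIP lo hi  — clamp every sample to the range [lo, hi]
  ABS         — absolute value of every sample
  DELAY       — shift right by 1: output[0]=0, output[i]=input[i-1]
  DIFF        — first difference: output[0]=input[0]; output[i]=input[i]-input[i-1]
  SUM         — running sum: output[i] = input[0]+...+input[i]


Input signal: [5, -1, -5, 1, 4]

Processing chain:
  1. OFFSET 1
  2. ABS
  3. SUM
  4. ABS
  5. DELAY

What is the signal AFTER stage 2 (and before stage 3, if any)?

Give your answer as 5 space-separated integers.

Input: [5, -1, -5, 1, 4]
Stage 1 (OFFSET 1): 5+1=6, -1+1=0, -5+1=-4, 1+1=2, 4+1=5 -> [6, 0, -4, 2, 5]
Stage 2 (ABS): |6|=6, |0|=0, |-4|=4, |2|=2, |5|=5 -> [6, 0, 4, 2, 5]

Answer: 6 0 4 2 5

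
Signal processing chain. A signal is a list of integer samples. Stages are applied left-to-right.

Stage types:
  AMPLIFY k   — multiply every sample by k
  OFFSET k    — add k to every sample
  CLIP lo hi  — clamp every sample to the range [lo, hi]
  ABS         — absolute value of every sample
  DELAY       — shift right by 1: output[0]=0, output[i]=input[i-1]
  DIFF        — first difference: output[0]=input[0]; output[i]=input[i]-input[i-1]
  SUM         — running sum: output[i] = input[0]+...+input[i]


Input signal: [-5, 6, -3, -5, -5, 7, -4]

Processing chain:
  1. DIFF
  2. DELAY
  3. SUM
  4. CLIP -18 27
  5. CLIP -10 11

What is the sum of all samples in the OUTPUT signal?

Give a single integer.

Input: [-5, 6, -3, -5, -5, 7, -4]
Stage 1 (DIFF): s[0]=-5, 6--5=11, -3-6=-9, -5--3=-2, -5--5=0, 7--5=12, -4-7=-11 -> [-5, 11, -9, -2, 0, 12, -11]
Stage 2 (DELAY): [0, -5, 11, -9, -2, 0, 12] = [0, -5, 11, -9, -2, 0, 12] -> [0, -5, 11, -9, -2, 0, 12]
Stage 3 (SUM): sum[0..0]=0, sum[0..1]=-5, sum[0..2]=6, sum[0..3]=-3, sum[0..4]=-5, sum[0..5]=-5, sum[0..6]=7 -> [0, -5, 6, -3, -5, -5, 7]
Stage 4 (CLIP -18 27): clip(0,-18,27)=0, clip(-5,-18,27)=-5, clip(6,-18,27)=6, clip(-3,-18,27)=-3, clip(-5,-18,27)=-5, clip(-5,-18,27)=-5, clip(7,-18,27)=7 -> [0, -5, 6, -3, -5, -5, 7]
Stage 5 (CLIP -10 11): clip(0,-10,11)=0, clip(-5,-10,11)=-5, clip(6,-10,11)=6, clip(-3,-10,11)=-3, clip(-5,-10,11)=-5, clip(-5,-10,11)=-5, clip(7,-10,11)=7 -> [0, -5, 6, -3, -5, -5, 7]
Output sum: -5

Answer: -5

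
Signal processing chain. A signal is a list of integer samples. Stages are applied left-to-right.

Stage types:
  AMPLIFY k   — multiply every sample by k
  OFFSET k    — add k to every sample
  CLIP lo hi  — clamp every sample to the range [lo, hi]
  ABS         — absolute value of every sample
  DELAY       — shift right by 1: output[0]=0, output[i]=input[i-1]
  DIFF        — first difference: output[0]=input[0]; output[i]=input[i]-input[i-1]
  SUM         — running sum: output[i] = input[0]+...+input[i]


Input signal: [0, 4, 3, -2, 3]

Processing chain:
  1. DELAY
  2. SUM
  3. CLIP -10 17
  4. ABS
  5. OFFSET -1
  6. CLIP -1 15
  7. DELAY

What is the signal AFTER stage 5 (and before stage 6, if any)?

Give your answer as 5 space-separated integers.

Answer: -1 -1 3 6 4

Derivation:
Input: [0, 4, 3, -2, 3]
Stage 1 (DELAY): [0, 0, 4, 3, -2] = [0, 0, 4, 3, -2] -> [0, 0, 4, 3, -2]
Stage 2 (SUM): sum[0..0]=0, sum[0..1]=0, sum[0..2]=4, sum[0..3]=7, sum[0..4]=5 -> [0, 0, 4, 7, 5]
Stage 3 (CLIP -10 17): clip(0,-10,17)=0, clip(0,-10,17)=0, clip(4,-10,17)=4, clip(7,-10,17)=7, clip(5,-10,17)=5 -> [0, 0, 4, 7, 5]
Stage 4 (ABS): |0|=0, |0|=0, |4|=4, |7|=7, |5|=5 -> [0, 0, 4, 7, 5]
Stage 5 (OFFSET -1): 0+-1=-1, 0+-1=-1, 4+-1=3, 7+-1=6, 5+-1=4 -> [-1, -1, 3, 6, 4]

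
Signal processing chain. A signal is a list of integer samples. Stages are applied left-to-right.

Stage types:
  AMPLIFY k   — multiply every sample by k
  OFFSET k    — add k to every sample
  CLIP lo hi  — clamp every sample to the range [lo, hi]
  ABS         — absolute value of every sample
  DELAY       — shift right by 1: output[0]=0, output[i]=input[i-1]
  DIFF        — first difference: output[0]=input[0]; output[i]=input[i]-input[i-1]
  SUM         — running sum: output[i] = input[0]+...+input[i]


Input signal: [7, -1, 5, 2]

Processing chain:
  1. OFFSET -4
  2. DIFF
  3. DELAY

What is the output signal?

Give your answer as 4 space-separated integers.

Input: [7, -1, 5, 2]
Stage 1 (OFFSET -4): 7+-4=3, -1+-4=-5, 5+-4=1, 2+-4=-2 -> [3, -5, 1, -2]
Stage 2 (DIFF): s[0]=3, -5-3=-8, 1--5=6, -2-1=-3 -> [3, -8, 6, -3]
Stage 3 (DELAY): [0, 3, -8, 6] = [0, 3, -8, 6] -> [0, 3, -8, 6]

Answer: 0 3 -8 6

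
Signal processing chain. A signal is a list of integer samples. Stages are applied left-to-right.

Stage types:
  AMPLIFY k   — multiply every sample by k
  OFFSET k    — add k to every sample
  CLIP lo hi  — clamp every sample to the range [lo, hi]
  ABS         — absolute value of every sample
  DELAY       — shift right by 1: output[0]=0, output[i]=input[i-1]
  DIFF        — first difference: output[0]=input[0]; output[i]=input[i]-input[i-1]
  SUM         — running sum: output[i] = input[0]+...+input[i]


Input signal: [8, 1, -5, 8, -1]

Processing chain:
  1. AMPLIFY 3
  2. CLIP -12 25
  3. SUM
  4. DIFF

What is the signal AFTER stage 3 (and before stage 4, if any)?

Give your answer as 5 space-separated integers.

Input: [8, 1, -5, 8, -1]
Stage 1 (AMPLIFY 3): 8*3=24, 1*3=3, -5*3=-15, 8*3=24, -1*3=-3 -> [24, 3, -15, 24, -3]
Stage 2 (CLIP -12 25): clip(24,-12,25)=24, clip(3,-12,25)=3, clip(-15,-12,25)=-12, clip(24,-12,25)=24, clip(-3,-12,25)=-3 -> [24, 3, -12, 24, -3]
Stage 3 (SUM): sum[0..0]=24, sum[0..1]=27, sum[0..2]=15, sum[0..3]=39, sum[0..4]=36 -> [24, 27, 15, 39, 36]

Answer: 24 27 15 39 36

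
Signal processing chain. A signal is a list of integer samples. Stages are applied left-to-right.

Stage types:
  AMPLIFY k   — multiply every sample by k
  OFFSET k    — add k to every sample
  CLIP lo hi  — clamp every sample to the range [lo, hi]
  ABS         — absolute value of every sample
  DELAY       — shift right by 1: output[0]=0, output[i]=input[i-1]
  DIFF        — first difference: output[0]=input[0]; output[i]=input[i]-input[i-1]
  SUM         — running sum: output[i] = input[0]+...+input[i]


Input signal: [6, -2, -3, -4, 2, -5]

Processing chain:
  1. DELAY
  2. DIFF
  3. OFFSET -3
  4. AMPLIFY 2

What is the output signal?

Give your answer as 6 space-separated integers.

Input: [6, -2, -3, -4, 2, -5]
Stage 1 (DELAY): [0, 6, -2, -3, -4, 2] = [0, 6, -2, -3, -4, 2] -> [0, 6, -2, -3, -4, 2]
Stage 2 (DIFF): s[0]=0, 6-0=6, -2-6=-8, -3--2=-1, -4--3=-1, 2--4=6 -> [0, 6, -8, -1, -1, 6]
Stage 3 (OFFSET -3): 0+-3=-3, 6+-3=3, -8+-3=-11, -1+-3=-4, -1+-3=-4, 6+-3=3 -> [-3, 3, -11, -4, -4, 3]
Stage 4 (AMPLIFY 2): -3*2=-6, 3*2=6, -11*2=-22, -4*2=-8, -4*2=-8, 3*2=6 -> [-6, 6, -22, -8, -8, 6]

Answer: -6 6 -22 -8 -8 6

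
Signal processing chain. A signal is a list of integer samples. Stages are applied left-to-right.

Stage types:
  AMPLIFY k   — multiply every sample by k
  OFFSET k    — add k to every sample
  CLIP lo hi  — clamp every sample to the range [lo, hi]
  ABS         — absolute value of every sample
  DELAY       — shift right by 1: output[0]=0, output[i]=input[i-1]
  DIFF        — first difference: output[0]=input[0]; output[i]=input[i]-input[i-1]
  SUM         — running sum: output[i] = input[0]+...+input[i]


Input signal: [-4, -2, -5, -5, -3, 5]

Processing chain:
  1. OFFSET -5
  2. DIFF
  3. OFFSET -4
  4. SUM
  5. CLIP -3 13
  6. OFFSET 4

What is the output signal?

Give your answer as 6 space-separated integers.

Input: [-4, -2, -5, -5, -3, 5]
Stage 1 (OFFSET -5): -4+-5=-9, -2+-5=-7, -5+-5=-10, -5+-5=-10, -3+-5=-8, 5+-5=0 -> [-9, -7, -10, -10, -8, 0]
Stage 2 (DIFF): s[0]=-9, -7--9=2, -10--7=-3, -10--10=0, -8--10=2, 0--8=8 -> [-9, 2, -3, 0, 2, 8]
Stage 3 (OFFSET -4): -9+-4=-13, 2+-4=-2, -3+-4=-7, 0+-4=-4, 2+-4=-2, 8+-4=4 -> [-13, -2, -7, -4, -2, 4]
Stage 4 (SUM): sum[0..0]=-13, sum[0..1]=-15, sum[0..2]=-22, sum[0..3]=-26, sum[0..4]=-28, sum[0..5]=-24 -> [-13, -15, -22, -26, -28, -24]
Stage 5 (CLIP -3 13): clip(-13,-3,13)=-3, clip(-15,-3,13)=-3, clip(-22,-3,13)=-3, clip(-26,-3,13)=-3, clip(-28,-3,13)=-3, clip(-24,-3,13)=-3 -> [-3, -3, -3, -3, -3, -3]
Stage 6 (OFFSET 4): -3+4=1, -3+4=1, -3+4=1, -3+4=1, -3+4=1, -3+4=1 -> [1, 1, 1, 1, 1, 1]

Answer: 1 1 1 1 1 1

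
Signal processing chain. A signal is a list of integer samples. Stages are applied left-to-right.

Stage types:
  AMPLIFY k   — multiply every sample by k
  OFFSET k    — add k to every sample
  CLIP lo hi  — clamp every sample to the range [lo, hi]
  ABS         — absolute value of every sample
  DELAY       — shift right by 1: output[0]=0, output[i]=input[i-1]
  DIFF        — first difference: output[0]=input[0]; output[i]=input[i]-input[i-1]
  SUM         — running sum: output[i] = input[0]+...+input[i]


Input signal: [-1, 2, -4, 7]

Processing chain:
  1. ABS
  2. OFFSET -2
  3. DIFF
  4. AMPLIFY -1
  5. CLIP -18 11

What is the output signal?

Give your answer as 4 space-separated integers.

Input: [-1, 2, -4, 7]
Stage 1 (ABS): |-1|=1, |2|=2, |-4|=4, |7|=7 -> [1, 2, 4, 7]
Stage 2 (OFFSET -2): 1+-2=-1, 2+-2=0, 4+-2=2, 7+-2=5 -> [-1, 0, 2, 5]
Stage 3 (DIFF): s[0]=-1, 0--1=1, 2-0=2, 5-2=3 -> [-1, 1, 2, 3]
Stage 4 (AMPLIFY -1): -1*-1=1, 1*-1=-1, 2*-1=-2, 3*-1=-3 -> [1, -1, -2, -3]
Stage 5 (CLIP -18 11): clip(1,-18,11)=1, clip(-1,-18,11)=-1, clip(-2,-18,11)=-2, clip(-3,-18,11)=-3 -> [1, -1, -2, -3]

Answer: 1 -1 -2 -3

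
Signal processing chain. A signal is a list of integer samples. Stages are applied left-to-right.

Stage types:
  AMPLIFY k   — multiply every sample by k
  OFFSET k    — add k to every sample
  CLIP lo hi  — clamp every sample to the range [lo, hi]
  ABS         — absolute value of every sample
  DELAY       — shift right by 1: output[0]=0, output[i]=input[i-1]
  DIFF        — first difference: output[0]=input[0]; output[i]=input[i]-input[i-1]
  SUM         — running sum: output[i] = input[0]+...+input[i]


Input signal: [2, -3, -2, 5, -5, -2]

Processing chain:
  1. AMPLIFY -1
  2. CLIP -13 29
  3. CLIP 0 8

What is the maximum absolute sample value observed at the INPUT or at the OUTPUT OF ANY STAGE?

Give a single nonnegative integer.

Answer: 5

Derivation:
Input: [2, -3, -2, 5, -5, -2] (max |s|=5)
Stage 1 (AMPLIFY -1): 2*-1=-2, -3*-1=3, -2*-1=2, 5*-1=-5, -5*-1=5, -2*-1=2 -> [-2, 3, 2, -5, 5, 2] (max |s|=5)
Stage 2 (CLIP -13 29): clip(-2,-13,29)=-2, clip(3,-13,29)=3, clip(2,-13,29)=2, clip(-5,-13,29)=-5, clip(5,-13,29)=5, clip(2,-13,29)=2 -> [-2, 3, 2, -5, 5, 2] (max |s|=5)
Stage 3 (CLIP 0 8): clip(-2,0,8)=0, clip(3,0,8)=3, clip(2,0,8)=2, clip(-5,0,8)=0, clip(5,0,8)=5, clip(2,0,8)=2 -> [0, 3, 2, 0, 5, 2] (max |s|=5)
Overall max amplitude: 5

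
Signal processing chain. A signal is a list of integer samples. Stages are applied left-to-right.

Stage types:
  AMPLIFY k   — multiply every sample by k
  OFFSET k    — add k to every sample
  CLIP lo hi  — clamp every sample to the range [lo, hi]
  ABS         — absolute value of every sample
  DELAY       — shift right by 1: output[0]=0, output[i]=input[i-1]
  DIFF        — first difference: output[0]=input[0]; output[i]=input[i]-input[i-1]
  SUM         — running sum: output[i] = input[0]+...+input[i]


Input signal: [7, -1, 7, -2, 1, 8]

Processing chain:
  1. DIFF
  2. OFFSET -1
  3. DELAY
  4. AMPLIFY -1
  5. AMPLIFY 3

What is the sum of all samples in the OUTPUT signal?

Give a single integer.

Input: [7, -1, 7, -2, 1, 8]
Stage 1 (DIFF): s[0]=7, -1-7=-8, 7--1=8, -2-7=-9, 1--2=3, 8-1=7 -> [7, -8, 8, -9, 3, 7]
Stage 2 (OFFSET -1): 7+-1=6, -8+-1=-9, 8+-1=7, -9+-1=-10, 3+-1=2, 7+-1=6 -> [6, -9, 7, -10, 2, 6]
Stage 3 (DELAY): [0, 6, -9, 7, -10, 2] = [0, 6, -9, 7, -10, 2] -> [0, 6, -9, 7, -10, 2]
Stage 4 (AMPLIFY -1): 0*-1=0, 6*-1=-6, -9*-1=9, 7*-1=-7, -10*-1=10, 2*-1=-2 -> [0, -6, 9, -7, 10, -2]
Stage 5 (AMPLIFY 3): 0*3=0, -6*3=-18, 9*3=27, -7*3=-21, 10*3=30, -2*3=-6 -> [0, -18, 27, -21, 30, -6]
Output sum: 12

Answer: 12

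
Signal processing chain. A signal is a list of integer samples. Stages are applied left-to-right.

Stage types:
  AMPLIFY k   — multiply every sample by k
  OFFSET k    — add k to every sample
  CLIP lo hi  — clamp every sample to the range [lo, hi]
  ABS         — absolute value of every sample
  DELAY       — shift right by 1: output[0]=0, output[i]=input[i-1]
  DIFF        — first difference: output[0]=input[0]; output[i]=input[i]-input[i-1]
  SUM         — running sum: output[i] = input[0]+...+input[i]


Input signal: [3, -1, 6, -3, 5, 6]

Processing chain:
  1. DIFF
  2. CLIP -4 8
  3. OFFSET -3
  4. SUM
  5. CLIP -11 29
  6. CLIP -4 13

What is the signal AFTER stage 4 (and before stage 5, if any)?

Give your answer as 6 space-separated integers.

Input: [3, -1, 6, -3, 5, 6]
Stage 1 (DIFF): s[0]=3, -1-3=-4, 6--1=7, -3-6=-9, 5--3=8, 6-5=1 -> [3, -4, 7, -9, 8, 1]
Stage 2 (CLIP -4 8): clip(3,-4,8)=3, clip(-4,-4,8)=-4, clip(7,-4,8)=7, clip(-9,-4,8)=-4, clip(8,-4,8)=8, clip(1,-4,8)=1 -> [3, -4, 7, -4, 8, 1]
Stage 3 (OFFSET -3): 3+-3=0, -4+-3=-7, 7+-3=4, -4+-3=-7, 8+-3=5, 1+-3=-2 -> [0, -7, 4, -7, 5, -2]
Stage 4 (SUM): sum[0..0]=0, sum[0..1]=-7, sum[0..2]=-3, sum[0..3]=-10, sum[0..4]=-5, sum[0..5]=-7 -> [0, -7, -3, -10, -5, -7]

Answer: 0 -7 -3 -10 -5 -7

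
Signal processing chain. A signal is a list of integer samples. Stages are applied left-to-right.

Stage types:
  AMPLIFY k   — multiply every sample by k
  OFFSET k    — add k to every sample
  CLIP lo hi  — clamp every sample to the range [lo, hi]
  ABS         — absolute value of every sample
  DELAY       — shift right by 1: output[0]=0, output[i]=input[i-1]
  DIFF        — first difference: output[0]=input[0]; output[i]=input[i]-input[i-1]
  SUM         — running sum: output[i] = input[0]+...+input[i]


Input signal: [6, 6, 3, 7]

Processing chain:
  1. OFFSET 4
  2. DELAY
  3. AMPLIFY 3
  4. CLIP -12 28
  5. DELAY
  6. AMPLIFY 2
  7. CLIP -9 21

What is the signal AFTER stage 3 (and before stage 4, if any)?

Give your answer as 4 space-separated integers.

Input: [6, 6, 3, 7]
Stage 1 (OFFSET 4): 6+4=10, 6+4=10, 3+4=7, 7+4=11 -> [10, 10, 7, 11]
Stage 2 (DELAY): [0, 10, 10, 7] = [0, 10, 10, 7] -> [0, 10, 10, 7]
Stage 3 (AMPLIFY 3): 0*3=0, 10*3=30, 10*3=30, 7*3=21 -> [0, 30, 30, 21]

Answer: 0 30 30 21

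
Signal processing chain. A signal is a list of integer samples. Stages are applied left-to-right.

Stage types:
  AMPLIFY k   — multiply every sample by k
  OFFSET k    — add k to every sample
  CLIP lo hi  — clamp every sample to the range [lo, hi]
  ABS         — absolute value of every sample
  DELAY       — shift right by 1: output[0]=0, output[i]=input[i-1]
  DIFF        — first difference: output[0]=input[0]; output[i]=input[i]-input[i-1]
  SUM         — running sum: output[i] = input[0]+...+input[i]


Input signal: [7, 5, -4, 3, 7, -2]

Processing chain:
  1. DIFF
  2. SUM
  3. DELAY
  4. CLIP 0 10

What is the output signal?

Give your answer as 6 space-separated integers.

Input: [7, 5, -4, 3, 7, -2]
Stage 1 (DIFF): s[0]=7, 5-7=-2, -4-5=-9, 3--4=7, 7-3=4, -2-7=-9 -> [7, -2, -9, 7, 4, -9]
Stage 2 (SUM): sum[0..0]=7, sum[0..1]=5, sum[0..2]=-4, sum[0..3]=3, sum[0..4]=7, sum[0..5]=-2 -> [7, 5, -4, 3, 7, -2]
Stage 3 (DELAY): [0, 7, 5, -4, 3, 7] = [0, 7, 5, -4, 3, 7] -> [0, 7, 5, -4, 3, 7]
Stage 4 (CLIP 0 10): clip(0,0,10)=0, clip(7,0,10)=7, clip(5,0,10)=5, clip(-4,0,10)=0, clip(3,0,10)=3, clip(7,0,10)=7 -> [0, 7, 5, 0, 3, 7]

Answer: 0 7 5 0 3 7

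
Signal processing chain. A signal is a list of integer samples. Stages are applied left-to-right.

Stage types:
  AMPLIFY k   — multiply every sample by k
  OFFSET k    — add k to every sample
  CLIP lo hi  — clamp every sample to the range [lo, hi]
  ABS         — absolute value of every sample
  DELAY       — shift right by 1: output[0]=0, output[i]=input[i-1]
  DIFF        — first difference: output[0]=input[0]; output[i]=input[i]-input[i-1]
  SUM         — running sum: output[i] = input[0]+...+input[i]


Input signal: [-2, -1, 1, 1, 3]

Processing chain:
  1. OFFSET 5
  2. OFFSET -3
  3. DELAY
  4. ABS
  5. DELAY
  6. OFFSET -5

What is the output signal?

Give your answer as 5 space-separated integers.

Input: [-2, -1, 1, 1, 3]
Stage 1 (OFFSET 5): -2+5=3, -1+5=4, 1+5=6, 1+5=6, 3+5=8 -> [3, 4, 6, 6, 8]
Stage 2 (OFFSET -3): 3+-3=0, 4+-3=1, 6+-3=3, 6+-3=3, 8+-3=5 -> [0, 1, 3, 3, 5]
Stage 3 (DELAY): [0, 0, 1, 3, 3] = [0, 0, 1, 3, 3] -> [0, 0, 1, 3, 3]
Stage 4 (ABS): |0|=0, |0|=0, |1|=1, |3|=3, |3|=3 -> [0, 0, 1, 3, 3]
Stage 5 (DELAY): [0, 0, 0, 1, 3] = [0, 0, 0, 1, 3] -> [0, 0, 0, 1, 3]
Stage 6 (OFFSET -5): 0+-5=-5, 0+-5=-5, 0+-5=-5, 1+-5=-4, 3+-5=-2 -> [-5, -5, -5, -4, -2]

Answer: -5 -5 -5 -4 -2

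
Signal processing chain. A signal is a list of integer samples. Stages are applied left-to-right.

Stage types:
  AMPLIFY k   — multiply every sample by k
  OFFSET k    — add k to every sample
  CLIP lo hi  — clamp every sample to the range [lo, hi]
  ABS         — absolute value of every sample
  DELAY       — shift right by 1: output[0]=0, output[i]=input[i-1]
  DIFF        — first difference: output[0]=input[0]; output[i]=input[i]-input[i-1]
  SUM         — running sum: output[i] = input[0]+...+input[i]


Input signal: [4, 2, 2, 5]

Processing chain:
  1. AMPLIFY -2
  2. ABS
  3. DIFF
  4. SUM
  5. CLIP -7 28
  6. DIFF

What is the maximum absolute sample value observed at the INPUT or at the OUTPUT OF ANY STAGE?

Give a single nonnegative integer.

Answer: 10

Derivation:
Input: [4, 2, 2, 5] (max |s|=5)
Stage 1 (AMPLIFY -2): 4*-2=-8, 2*-2=-4, 2*-2=-4, 5*-2=-10 -> [-8, -4, -4, -10] (max |s|=10)
Stage 2 (ABS): |-8|=8, |-4|=4, |-4|=4, |-10|=10 -> [8, 4, 4, 10] (max |s|=10)
Stage 3 (DIFF): s[0]=8, 4-8=-4, 4-4=0, 10-4=6 -> [8, -4, 0, 6] (max |s|=8)
Stage 4 (SUM): sum[0..0]=8, sum[0..1]=4, sum[0..2]=4, sum[0..3]=10 -> [8, 4, 4, 10] (max |s|=10)
Stage 5 (CLIP -7 28): clip(8,-7,28)=8, clip(4,-7,28)=4, clip(4,-7,28)=4, clip(10,-7,28)=10 -> [8, 4, 4, 10] (max |s|=10)
Stage 6 (DIFF): s[0]=8, 4-8=-4, 4-4=0, 10-4=6 -> [8, -4, 0, 6] (max |s|=8)
Overall max amplitude: 10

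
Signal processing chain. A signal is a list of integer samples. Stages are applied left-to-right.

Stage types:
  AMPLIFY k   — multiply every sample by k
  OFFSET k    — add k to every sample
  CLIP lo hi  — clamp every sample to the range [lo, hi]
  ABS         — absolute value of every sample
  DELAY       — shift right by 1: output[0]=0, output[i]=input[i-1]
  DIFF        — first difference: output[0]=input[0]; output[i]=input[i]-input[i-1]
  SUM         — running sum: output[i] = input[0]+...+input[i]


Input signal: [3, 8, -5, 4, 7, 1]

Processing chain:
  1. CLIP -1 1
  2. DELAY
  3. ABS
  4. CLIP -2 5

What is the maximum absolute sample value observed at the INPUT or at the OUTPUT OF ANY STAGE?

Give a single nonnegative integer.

Input: [3, 8, -5, 4, 7, 1] (max |s|=8)
Stage 1 (CLIP -1 1): clip(3,-1,1)=1, clip(8,-1,1)=1, clip(-5,-1,1)=-1, clip(4,-1,1)=1, clip(7,-1,1)=1, clip(1,-1,1)=1 -> [1, 1, -1, 1, 1, 1] (max |s|=1)
Stage 2 (DELAY): [0, 1, 1, -1, 1, 1] = [0, 1, 1, -1, 1, 1] -> [0, 1, 1, -1, 1, 1] (max |s|=1)
Stage 3 (ABS): |0|=0, |1|=1, |1|=1, |-1|=1, |1|=1, |1|=1 -> [0, 1, 1, 1, 1, 1] (max |s|=1)
Stage 4 (CLIP -2 5): clip(0,-2,5)=0, clip(1,-2,5)=1, clip(1,-2,5)=1, clip(1,-2,5)=1, clip(1,-2,5)=1, clip(1,-2,5)=1 -> [0, 1, 1, 1, 1, 1] (max |s|=1)
Overall max amplitude: 8

Answer: 8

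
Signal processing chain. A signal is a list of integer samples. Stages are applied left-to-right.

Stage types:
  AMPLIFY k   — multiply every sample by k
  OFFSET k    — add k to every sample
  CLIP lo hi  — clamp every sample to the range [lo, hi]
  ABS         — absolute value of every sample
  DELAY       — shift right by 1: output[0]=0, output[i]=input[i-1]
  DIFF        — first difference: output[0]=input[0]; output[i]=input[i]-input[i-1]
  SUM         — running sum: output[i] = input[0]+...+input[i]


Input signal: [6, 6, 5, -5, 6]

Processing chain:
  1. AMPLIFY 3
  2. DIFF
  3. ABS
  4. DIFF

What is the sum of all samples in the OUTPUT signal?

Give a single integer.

Answer: 33

Derivation:
Input: [6, 6, 5, -5, 6]
Stage 1 (AMPLIFY 3): 6*3=18, 6*3=18, 5*3=15, -5*3=-15, 6*3=18 -> [18, 18, 15, -15, 18]
Stage 2 (DIFF): s[0]=18, 18-18=0, 15-18=-3, -15-15=-30, 18--15=33 -> [18, 0, -3, -30, 33]
Stage 3 (ABS): |18|=18, |0|=0, |-3|=3, |-30|=30, |33|=33 -> [18, 0, 3, 30, 33]
Stage 4 (DIFF): s[0]=18, 0-18=-18, 3-0=3, 30-3=27, 33-30=3 -> [18, -18, 3, 27, 3]
Output sum: 33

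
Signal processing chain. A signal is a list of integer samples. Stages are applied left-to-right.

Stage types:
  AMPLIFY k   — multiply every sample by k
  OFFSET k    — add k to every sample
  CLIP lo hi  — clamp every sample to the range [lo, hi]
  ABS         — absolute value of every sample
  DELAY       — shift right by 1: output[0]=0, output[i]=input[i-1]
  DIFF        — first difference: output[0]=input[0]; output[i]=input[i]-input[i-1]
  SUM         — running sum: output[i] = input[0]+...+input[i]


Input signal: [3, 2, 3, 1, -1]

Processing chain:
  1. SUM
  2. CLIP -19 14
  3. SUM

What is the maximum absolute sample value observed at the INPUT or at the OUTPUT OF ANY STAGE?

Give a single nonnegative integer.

Answer: 33

Derivation:
Input: [3, 2, 3, 1, -1] (max |s|=3)
Stage 1 (SUM): sum[0..0]=3, sum[0..1]=5, sum[0..2]=8, sum[0..3]=9, sum[0..4]=8 -> [3, 5, 8, 9, 8] (max |s|=9)
Stage 2 (CLIP -19 14): clip(3,-19,14)=3, clip(5,-19,14)=5, clip(8,-19,14)=8, clip(9,-19,14)=9, clip(8,-19,14)=8 -> [3, 5, 8, 9, 8] (max |s|=9)
Stage 3 (SUM): sum[0..0]=3, sum[0..1]=8, sum[0..2]=16, sum[0..3]=25, sum[0..4]=33 -> [3, 8, 16, 25, 33] (max |s|=33)
Overall max amplitude: 33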